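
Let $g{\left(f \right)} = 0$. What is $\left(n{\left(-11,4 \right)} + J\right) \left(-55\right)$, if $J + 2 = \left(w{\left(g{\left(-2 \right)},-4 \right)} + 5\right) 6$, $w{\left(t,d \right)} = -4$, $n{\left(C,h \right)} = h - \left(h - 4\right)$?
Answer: $-440$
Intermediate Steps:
$n{\left(C,h \right)} = 4$ ($n{\left(C,h \right)} = h - \left(-4 + h\right) = 4$)
$J = 4$ ($J = -2 + \left(-4 + 5\right) 6 = -2 + 1 \cdot 6 = -2 + 6 = 4$)
$\left(n{\left(-11,4 \right)} + J\right) \left(-55\right) = \left(4 + 4\right) \left(-55\right) = 8 \left(-55\right) = -440$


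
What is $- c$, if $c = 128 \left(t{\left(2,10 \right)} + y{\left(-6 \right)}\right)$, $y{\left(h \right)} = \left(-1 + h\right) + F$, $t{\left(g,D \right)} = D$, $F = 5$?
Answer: $-1024$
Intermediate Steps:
$y{\left(h \right)} = 4 + h$ ($y{\left(h \right)} = \left(-1 + h\right) + 5 = 4 + h$)
$c = 1024$ ($c = 128 \left(10 + \left(4 - 6\right)\right) = 128 \left(10 - 2\right) = 128 \cdot 8 = 1024$)
$- c = \left(-1\right) 1024 = -1024$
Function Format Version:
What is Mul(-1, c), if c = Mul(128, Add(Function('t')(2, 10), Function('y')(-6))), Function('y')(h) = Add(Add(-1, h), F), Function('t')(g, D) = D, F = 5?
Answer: -1024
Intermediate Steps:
Function('y')(h) = Add(4, h) (Function('y')(h) = Add(Add(-1, h), 5) = Add(4, h))
c = 1024 (c = Mul(128, Add(10, Add(4, -6))) = Mul(128, Add(10, -2)) = Mul(128, 8) = 1024)
Mul(-1, c) = Mul(-1, 1024) = -1024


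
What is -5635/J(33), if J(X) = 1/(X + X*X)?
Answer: -6322470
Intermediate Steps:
J(X) = 1/(X + X**2)
-5635/J(33) = -5635/(1/(33*(1 + 33))) = -5635/((1/33)/34) = -5635/((1/33)*(1/34)) = -5635/1/1122 = -5635*1122 = -6322470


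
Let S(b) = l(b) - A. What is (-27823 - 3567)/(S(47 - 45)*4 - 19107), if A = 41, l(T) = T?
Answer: 31390/19263 ≈ 1.6295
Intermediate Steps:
S(b) = -41 + b (S(b) = b - 1*41 = b - 41 = -41 + b)
(-27823 - 3567)/(S(47 - 45)*4 - 19107) = (-27823 - 3567)/((-41 + (47 - 45))*4 - 19107) = -31390/((-41 + 2)*4 - 19107) = -31390/(-39*4 - 19107) = -31390/(-156 - 19107) = -31390/(-19263) = -31390*(-1/19263) = 31390/19263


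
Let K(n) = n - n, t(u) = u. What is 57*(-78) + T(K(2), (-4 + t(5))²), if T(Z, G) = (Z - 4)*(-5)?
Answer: -4426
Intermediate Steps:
K(n) = 0
T(Z, G) = 20 - 5*Z (T(Z, G) = (-4 + Z)*(-5) = 20 - 5*Z)
57*(-78) + T(K(2), (-4 + t(5))²) = 57*(-78) + (20 - 5*0) = -4446 + (20 + 0) = -4446 + 20 = -4426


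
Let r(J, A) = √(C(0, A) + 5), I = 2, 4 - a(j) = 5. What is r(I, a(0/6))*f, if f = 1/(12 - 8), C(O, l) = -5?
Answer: 0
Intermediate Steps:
a(j) = -1 (a(j) = 4 - 1*5 = 4 - 5 = -1)
r(J, A) = 0 (r(J, A) = √(-5 + 5) = √0 = 0)
f = ¼ (f = 1/4 = ¼ ≈ 0.25000)
r(I, a(0/6))*f = 0*(¼) = 0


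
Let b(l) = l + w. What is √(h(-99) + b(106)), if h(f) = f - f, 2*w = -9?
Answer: √406/2 ≈ 10.075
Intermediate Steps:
w = -9/2 (w = (½)*(-9) = -9/2 ≈ -4.5000)
b(l) = -9/2 + l (b(l) = l - 9/2 = -9/2 + l)
h(f) = 0
√(h(-99) + b(106)) = √(0 + (-9/2 + 106)) = √(0 + 203/2) = √(203/2) = √406/2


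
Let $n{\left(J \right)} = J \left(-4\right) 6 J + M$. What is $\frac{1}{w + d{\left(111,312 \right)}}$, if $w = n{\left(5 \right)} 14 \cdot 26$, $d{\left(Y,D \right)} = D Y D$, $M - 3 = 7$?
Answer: $\frac{1}{10590424} \approx 9.4425 \cdot 10^{-8}$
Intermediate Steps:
$M = 10$ ($M = 3 + 7 = 10$)
$n{\left(J \right)} = 10 - 24 J^{2}$ ($n{\left(J \right)} = J \left(-4\right) 6 J + 10 = - 4 J 6 J + 10 = - 24 J J + 10 = - 24 J^{2} + 10 = 10 - 24 J^{2}$)
$d{\left(Y,D \right)} = Y D^{2}$ ($d{\left(Y,D \right)} = D D Y = Y D^{2}$)
$w = -214760$ ($w = \left(10 - 24 \cdot 5^{2}\right) 14 \cdot 26 = \left(10 - 600\right) 14 \cdot 26 = \left(-590\right) 14 \cdot 26 = \left(-8260\right) 26 = -214760$)
$\frac{1}{w + d{\left(111,312 \right)}} = \frac{1}{-214760 + 111 \cdot 312^{2}} = \frac{1}{-214760 + 111 \cdot 97344} = \frac{1}{-214760 + 10805184} = \frac{1}{10590424}$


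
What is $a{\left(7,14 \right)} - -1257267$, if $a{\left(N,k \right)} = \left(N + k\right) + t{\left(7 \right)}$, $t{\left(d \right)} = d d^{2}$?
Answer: $1257631$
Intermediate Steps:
$t{\left(d \right)} = d^{3}$
$a{\left(N,k \right)} = 343 + N + k$ ($a{\left(N,k \right)} = \left(N + k\right) + 7^{3} = \left(N + k\right) + 343 = 343 + N + k$)
$a{\left(7,14 \right)} - -1257267 = \left(343 + 7 + 14\right) - -1257267 = 364 + 1257267 = 1257631$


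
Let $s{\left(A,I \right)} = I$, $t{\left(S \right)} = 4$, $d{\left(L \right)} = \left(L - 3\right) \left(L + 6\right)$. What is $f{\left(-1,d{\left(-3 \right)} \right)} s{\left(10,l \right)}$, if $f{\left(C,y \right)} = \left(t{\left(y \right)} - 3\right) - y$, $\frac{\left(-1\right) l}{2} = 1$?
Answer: $-38$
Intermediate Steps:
$l = -2$ ($l = \left(-2\right) 1 = -2$)
$d{\left(L \right)} = \left(-3 + L\right) \left(6 + L\right)$
$f{\left(C,y \right)} = 1 - y$ ($f{\left(C,y \right)} = \left(4 - 3\right) - y = 1 - y$)
$f{\left(-1,d{\left(-3 \right)} \right)} s{\left(10,l \right)} = \left(1 - \left(-18 + \left(-3\right)^{2} + 3 \left(-3\right)\right)\right) \left(-2\right) = \left(1 - \left(-18 + 9 - 9\right)\right) \left(-2\right) = \left(1 - -18\right) \left(-2\right) = \left(1 + 18\right) \left(-2\right) = 19 \left(-2\right) = -38$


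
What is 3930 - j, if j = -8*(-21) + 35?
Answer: 3727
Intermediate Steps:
j = 203 (j = 168 + 35 = 203)
3930 - j = 3930 - 1*203 = 3930 - 203 = 3727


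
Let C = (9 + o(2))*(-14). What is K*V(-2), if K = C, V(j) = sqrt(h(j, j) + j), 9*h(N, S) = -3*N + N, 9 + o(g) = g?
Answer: -28*I*sqrt(14)/3 ≈ -34.922*I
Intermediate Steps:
o(g) = -9 + g
h(N, S) = -2*N/9 (h(N, S) = (-3*N + N)/9 = (-2*N)/9 = -2*N/9)
V(j) = sqrt(7)*sqrt(j)/3 (V(j) = sqrt(-2*j/9 + j) = sqrt(7*j/9) = sqrt(7)*sqrt(j)/3)
C = -28 (C = (9 + (-9 + 2))*(-14) = (9 - 7)*(-14) = 2*(-14) = -28)
K = -28
K*V(-2) = -28*sqrt(7)*sqrt(-2)/3 = -28*sqrt(7)*I*sqrt(2)/3 = -28*I*sqrt(14)/3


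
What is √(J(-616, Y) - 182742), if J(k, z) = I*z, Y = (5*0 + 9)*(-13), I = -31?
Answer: I*√179115 ≈ 423.22*I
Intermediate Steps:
Y = -117 (Y = (0 + 9)*(-13) = 9*(-13) = -117)
J(k, z) = -31*z
√(J(-616, Y) - 182742) = √(-31*(-117) - 182742) = √(3627 - 182742) = √(-179115) = I*√179115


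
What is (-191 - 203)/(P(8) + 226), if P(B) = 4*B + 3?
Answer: -394/261 ≈ -1.5096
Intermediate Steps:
P(B) = 3 + 4*B
(-191 - 203)/(P(8) + 226) = (-191 - 203)/((3 + 4*8) + 226) = -394/((3 + 32) + 226) = -394/(35 + 226) = -394/261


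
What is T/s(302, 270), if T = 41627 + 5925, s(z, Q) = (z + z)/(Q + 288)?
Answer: 6633504/151 ≈ 43931.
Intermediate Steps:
s(z, Q) = 2*z/(288 + Q) (s(z, Q) = (2*z)/(288 + Q) = 2*z/(288 + Q))
T = 47552
T/s(302, 270) = 47552/((2*302/(288 + 270))) = 47552/((2*302/558)) = 47552/((2*302*(1/558))) = 47552/(302/279) = 47552*(279/302) = 6633504/151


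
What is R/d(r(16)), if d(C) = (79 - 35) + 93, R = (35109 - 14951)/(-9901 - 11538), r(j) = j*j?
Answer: -20158/2937143 ≈ -0.0068631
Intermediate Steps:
r(j) = j**2
R = -20158/21439 (R = 20158/(-21439) = 20158*(-1/21439) = -20158/21439 ≈ -0.94025)
d(C) = 137 (d(C) = 44 + 93 = 137)
R/d(r(16)) = -20158/21439/137 = -20158/21439*1/137 = -20158/2937143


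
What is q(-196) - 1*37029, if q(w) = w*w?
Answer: 1387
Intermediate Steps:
q(w) = w²
q(-196) - 1*37029 = (-196)² - 1*37029 = 38416 - 37029 = 1387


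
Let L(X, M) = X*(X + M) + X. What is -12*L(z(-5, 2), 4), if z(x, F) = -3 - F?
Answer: 0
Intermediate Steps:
L(X, M) = X + X*(M + X) (L(X, M) = X*(M + X) + X = X + X*(M + X))
-12*L(z(-5, 2), 4) = -12*(-3 - 1*2)*(1 + 4 + (-3 - 1*2)) = -12*(-3 - 2)*(1 + 4 + (-3 - 2)) = -(-60)*(1 + 4 - 5) = -(-60)*0 = -12*0 = 0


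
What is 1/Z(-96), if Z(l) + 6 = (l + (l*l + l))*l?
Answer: -1/866310 ≈ -1.1543e-6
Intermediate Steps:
Z(l) = -6 + l*(l**2 + 2*l) (Z(l) = -6 + (l + (l*l + l))*l = -6 + (l + (l**2 + l))*l = -6 + (l + (l + l**2))*l = -6 + (l**2 + 2*l)*l = -6 + l*(l**2 + 2*l))
1/Z(-96) = 1/(-6 + (-96)**3 + 2*(-96)**2) = 1/(-6 - 884736 + 2*9216) = 1/(-6 - 884736 + 18432) = 1/(-866310) = -1/866310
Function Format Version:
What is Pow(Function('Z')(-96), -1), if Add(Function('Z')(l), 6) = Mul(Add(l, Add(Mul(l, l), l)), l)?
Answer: Rational(-1, 866310) ≈ -1.1543e-6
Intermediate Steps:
Function('Z')(l) = Add(-6, Mul(l, Add(Pow(l, 2), Mul(2, l)))) (Function('Z')(l) = Add(-6, Mul(Add(l, Add(Mul(l, l), l)), l)) = Add(-6, Mul(Add(l, Add(Pow(l, 2), l)), l)) = Add(-6, Mul(Add(l, Add(l, Pow(l, 2))), l)) = Add(-6, Mul(Add(Pow(l, 2), Mul(2, l)), l)) = Add(-6, Mul(l, Add(Pow(l, 2), Mul(2, l)))))
Pow(Function('Z')(-96), -1) = Pow(Add(-6, Pow(-96, 3), Mul(2, Pow(-96, 2))), -1) = Pow(Add(-6, -884736, Mul(2, 9216)), -1) = Pow(Add(-6, -884736, 18432), -1) = Pow(-866310, -1) = Rational(-1, 866310)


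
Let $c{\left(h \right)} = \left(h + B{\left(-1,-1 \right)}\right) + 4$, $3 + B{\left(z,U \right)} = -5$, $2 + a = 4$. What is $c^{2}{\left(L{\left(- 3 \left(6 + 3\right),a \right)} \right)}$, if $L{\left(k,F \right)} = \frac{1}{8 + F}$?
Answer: $\frac{1521}{100} \approx 15.21$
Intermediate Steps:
$a = 2$ ($a = -2 + 4 = 2$)
$B{\left(z,U \right)} = -8$ ($B{\left(z,U \right)} = -3 - 5 = -8$)
$c{\left(h \right)} = -4 + h$ ($c{\left(h \right)} = \left(h - 8\right) + 4 = \left(-8 + h\right) + 4 = -4 + h$)
$c^{2}{\left(L{\left(- 3 \left(6 + 3\right),a \right)} \right)} = \left(-4 + \frac{1}{8 + 2}\right)^{2} = \left(-4 + \frac{1}{10}\right)^{2} = \left(- \frac{39}{10}\right)^{2} = \frac{1521}{100}$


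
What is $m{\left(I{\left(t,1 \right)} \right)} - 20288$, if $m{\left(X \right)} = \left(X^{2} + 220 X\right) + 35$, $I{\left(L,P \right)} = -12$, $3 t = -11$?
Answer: $-22749$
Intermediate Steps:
$t = - \frac{11}{3}$ ($t = \frac{1}{3} \left(-11\right) = - \frac{11}{3} \approx -3.6667$)
$m{\left(X \right)} = 35 + X^{2} + 220 X$
$m{\left(I{\left(t,1 \right)} \right)} - 20288 = \left(35 + \left(-12\right)^{2} + 220 \left(-12\right)\right) - 20288 = \left(35 + 144 - 2640\right) - 20288 = -2461 - 20288 = -22749$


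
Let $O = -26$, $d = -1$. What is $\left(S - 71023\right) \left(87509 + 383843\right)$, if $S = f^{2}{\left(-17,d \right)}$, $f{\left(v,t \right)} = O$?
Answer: $-33158199144$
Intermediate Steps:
$f{\left(v,t \right)} = -26$
$S = 676$ ($S = \left(-26\right)^{2} = 676$)
$\left(S - 71023\right) \left(87509 + 383843\right) = \left(676 - 71023\right) \left(87509 + 383843\right) = \left(-70347\right) 471352 = -33158199144$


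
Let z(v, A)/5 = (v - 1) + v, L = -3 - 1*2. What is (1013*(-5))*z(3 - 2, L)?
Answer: -25325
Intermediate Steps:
L = -5 (L = -3 - 2 = -5)
z(v, A) = -5 + 10*v (z(v, A) = 5*((v - 1) + v) = 5*((-1 + v) + v) = 5*(-1 + 2*v) = -5 + 10*v)
(1013*(-5))*z(3 - 2, L) = (1013*(-5))*(-5 + 10*(3 - 2)) = -5065*(-5 + 10*1) = -5065*(-5 + 10) = -5065*5 = -25325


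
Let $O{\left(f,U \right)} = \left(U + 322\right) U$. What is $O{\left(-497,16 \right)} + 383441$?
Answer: $388849$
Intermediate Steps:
$O{\left(f,U \right)} = U \left(322 + U\right)$ ($O{\left(f,U \right)} = \left(322 + U\right) U = U \left(322 + U\right)$)
$O{\left(-497,16 \right)} + 383441 = 16 \left(322 + 16\right) + 383441 = 16 \cdot 338 + 383441 = 5408 + 383441 = 388849$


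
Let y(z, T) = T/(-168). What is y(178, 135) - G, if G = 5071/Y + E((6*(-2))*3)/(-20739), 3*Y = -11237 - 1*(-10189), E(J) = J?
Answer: 173833029/12678442 ≈ 13.711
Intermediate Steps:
Y = -1048/3 (Y = (-11237 - 1*(-10189))/3 = (-11237 + 10189)/3 = (1/3)*(-1048) = -1048/3 ≈ -349.33)
y(z, T) = -T/168 (y(z, T) = T*(-1/168) = -T/168)
G = -105154893/7244824 (G = 5071/(-1048/3) + ((6*(-2))*3)/(-20739) = 5071*(-3/1048) - 12*3*(-1/20739) = -15213/1048 - 36*(-1/20739) = -15213/1048 + 12/6913 = -105154893/7244824 ≈ -14.514)
y(178, 135) - G = -1/168*135 - 1*(-105154893/7244824) = -45/56 + 105154893/7244824 = 173833029/12678442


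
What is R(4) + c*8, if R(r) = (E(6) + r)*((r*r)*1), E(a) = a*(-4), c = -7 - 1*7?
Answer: -432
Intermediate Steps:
c = -14 (c = -7 - 7 = -14)
E(a) = -4*a
R(r) = r**2*(-24 + r) (R(r) = (-4*6 + r)*((r*r)*1) = (-24 + r)*(r**2*1) = (-24 + r)*r**2 = r**2*(-24 + r))
R(4) + c*8 = 4**2*(-24 + 4) - 14*8 = 16*(-20) - 112 = -320 - 112 = -432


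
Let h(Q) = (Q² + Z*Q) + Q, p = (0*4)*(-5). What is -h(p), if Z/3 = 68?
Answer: 0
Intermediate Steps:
Z = 204 (Z = 3*68 = 204)
p = 0 (p = 0*(-5) = 0)
h(Q) = Q² + 205*Q (h(Q) = (Q² + 204*Q) + Q = Q² + 205*Q)
-h(p) = -0*(205 + 0) = -0*205 = -1*0 = 0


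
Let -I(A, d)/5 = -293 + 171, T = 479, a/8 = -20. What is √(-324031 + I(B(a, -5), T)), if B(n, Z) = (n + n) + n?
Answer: I*√323421 ≈ 568.7*I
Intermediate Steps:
a = -160 (a = 8*(-20) = -160)
B(n, Z) = 3*n (B(n, Z) = 2*n + n = 3*n)
I(A, d) = 610 (I(A, d) = -5*(-293 + 171) = -5*(-122) = 610)
√(-324031 + I(B(a, -5), T)) = √(-324031 + 610) = √(-323421) = I*√323421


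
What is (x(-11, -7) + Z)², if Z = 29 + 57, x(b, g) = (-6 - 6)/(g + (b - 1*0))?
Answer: 67600/9 ≈ 7511.1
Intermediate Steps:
x(b, g) = -12/(b + g) (x(b, g) = -12/(g + (b + 0)) = -12/(g + b) = -12/(b + g))
Z = 86
(x(-11, -7) + Z)² = (-12/(-11 - 7) + 86)² = (-12/(-18) + 86)² = (-12*(-1/18) + 86)² = (⅔ + 86)² = (260/3)² = 67600/9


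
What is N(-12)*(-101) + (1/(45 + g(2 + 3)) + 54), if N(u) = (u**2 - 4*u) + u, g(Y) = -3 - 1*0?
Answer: -761291/42 ≈ -18126.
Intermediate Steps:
g(Y) = -3 (g(Y) = -3 + 0 = -3)
N(u) = u**2 - 3*u
N(-12)*(-101) + (1/(45 + g(2 + 3)) + 54) = -12*(-3 - 12)*(-101) + (1/(45 - 3) + 54) = -12*(-15)*(-101) + (1/42 + 54) = 180*(-101) + (1/42 + 54) = -18180 + 2269/42 = -761291/42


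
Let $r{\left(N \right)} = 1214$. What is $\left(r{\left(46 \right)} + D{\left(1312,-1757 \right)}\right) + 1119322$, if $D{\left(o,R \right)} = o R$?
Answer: $-1184648$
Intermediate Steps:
$D{\left(o,R \right)} = R o$
$\left(r{\left(46 \right)} + D{\left(1312,-1757 \right)}\right) + 1119322 = \left(1214 - 2305184\right) + 1119322 = -2303970 + 1119322 = -1184648$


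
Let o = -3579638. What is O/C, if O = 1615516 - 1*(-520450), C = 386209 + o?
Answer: -2135966/3193429 ≈ -0.66886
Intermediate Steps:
C = -3193429 (C = 386209 - 3579638 = -3193429)
O = 2135966 (O = 1615516 + 520450 = 2135966)
O/C = 2135966/(-3193429) = 2135966*(-1/3193429) = -2135966/3193429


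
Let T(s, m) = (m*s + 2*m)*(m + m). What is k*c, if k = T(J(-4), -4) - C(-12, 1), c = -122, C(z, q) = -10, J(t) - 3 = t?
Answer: -5124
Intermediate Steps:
J(t) = 3 + t
T(s, m) = 2*m*(2*m + m*s) (T(s, m) = (2*m + m*s)*(2*m) = 2*m*(2*m + m*s))
k = 42 (k = 2*(-4)**2*(2 + (3 - 4)) - 1*(-10) = 2*16*(2 - 1) + 10 = 2*16*1 + 10 = 32 + 10 = 42)
k*c = 42*(-122) = -5124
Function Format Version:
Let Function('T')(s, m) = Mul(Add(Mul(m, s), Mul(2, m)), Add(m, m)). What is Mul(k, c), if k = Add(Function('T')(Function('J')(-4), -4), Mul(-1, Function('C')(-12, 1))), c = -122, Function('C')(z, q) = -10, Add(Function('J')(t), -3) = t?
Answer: -5124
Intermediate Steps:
Function('J')(t) = Add(3, t)
Function('T')(s, m) = Mul(2, m, Add(Mul(2, m), Mul(m, s))) (Function('T')(s, m) = Mul(Add(Mul(2, m), Mul(m, s)), Mul(2, m)) = Mul(2, m, Add(Mul(2, m), Mul(m, s))))
k = 42 (k = Add(Mul(2, Pow(-4, 2), Add(2, Add(3, -4))), Mul(-1, -10)) = Add(Mul(2, 16, Add(2, -1)), 10) = Add(Mul(2, 16, 1), 10) = Add(32, 10) = 42)
Mul(k, c) = Mul(42, -122) = -5124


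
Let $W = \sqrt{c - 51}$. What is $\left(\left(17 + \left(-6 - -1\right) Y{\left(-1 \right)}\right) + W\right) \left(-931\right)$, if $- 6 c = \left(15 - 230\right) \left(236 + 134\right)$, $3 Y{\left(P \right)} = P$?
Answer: $- \frac{52136}{3} - \frac{931 \sqrt{118866}}{3} \approx -1.2437 \cdot 10^{5}$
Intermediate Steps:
$Y{\left(P \right)} = \frac{P}{3}$
$c = \frac{39775}{3}$ ($c = - \frac{\left(15 - 230\right) \left(236 + 134\right)}{6} = - \frac{\left(-215\right) 370}{6} = \left(- \frac{1}{6}\right) \left(-79550\right) = \frac{39775}{3} \approx 13258.0$)
$W = \frac{\sqrt{118866}}{3}$ ($W = \sqrt{\frac{39775}{3} - 51} = \sqrt{\frac{39622}{3}} = \frac{\sqrt{118866}}{3} \approx 114.92$)
$\left(\left(17 + \left(-6 - -1\right) Y{\left(-1 \right)}\right) + W\right) \left(-931\right) = \left(\left(17 + \left(-6 - -1\right) \frac{1}{3} \left(-1\right)\right) + \frac{\sqrt{118866}}{3}\right) \left(-931\right) = \left(\left(17 + \left(-6 + 1\right) \left(- \frac{1}{3}\right)\right) + \frac{\sqrt{118866}}{3}\right) \left(-931\right) = \left(\left(17 - - \frac{5}{3}\right) + \frac{\sqrt{118866}}{3}\right) \left(-931\right) = \left(\left(17 + \frac{5}{3}\right) + \frac{\sqrt{118866}}{3}\right) \left(-931\right) = \left(\frac{56}{3} + \frac{\sqrt{118866}}{3}\right) \left(-931\right) = - \frac{52136}{3} - \frac{931 \sqrt{118866}}{3}$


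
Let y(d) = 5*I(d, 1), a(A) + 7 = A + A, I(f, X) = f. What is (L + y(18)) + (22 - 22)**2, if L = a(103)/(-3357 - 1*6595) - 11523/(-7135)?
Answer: 6503933831/71007520 ≈ 91.595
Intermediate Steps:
a(A) = -7 + 2*A (a(A) = -7 + (A + A) = -7 + 2*A)
y(d) = 5*d
L = 113257031/71007520 (L = (-7 + 2*103)/(-3357 - 1*6595) - 11523/(-7135) = (-7 + 206)/(-3357 - 6595) - 11523*(-1/7135) = 199/(-9952) + 11523/7135 = 199*(-1/9952) + 11523/7135 = -199/9952 + 11523/7135 = 113257031/71007520 ≈ 1.5950)
(L + y(18)) + (22 - 22)**2 = (113257031/71007520 + 5*18) + (22 - 22)**2 = (113257031/71007520 + 90) + 0**2 = 6503933831/71007520 + 0 = 6503933831/71007520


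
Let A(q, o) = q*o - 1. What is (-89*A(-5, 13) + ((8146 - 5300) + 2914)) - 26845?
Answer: -15211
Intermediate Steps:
A(q, o) = -1 + o*q (A(q, o) = o*q - 1 = -1 + o*q)
(-89*A(-5, 13) + ((8146 - 5300) + 2914)) - 26845 = (-89*(-1 + 13*(-5)) + ((8146 - 5300) + 2914)) - 26845 = (-89*(-1 - 65) + (2846 + 2914)) - 26845 = (-89*(-66) + 5760) - 26845 = (5874 + 5760) - 26845 = 11634 - 26845 = -15211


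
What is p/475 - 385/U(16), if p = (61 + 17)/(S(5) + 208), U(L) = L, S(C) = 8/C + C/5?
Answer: -987493/41040 ≈ -24.062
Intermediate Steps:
S(C) = 8/C + C/5 (S(C) = 8/C + C*(⅕) = 8/C + C/5)
p = 10/27 (p = (61 + 17)/((8/5 + (⅕)*5) + 208) = 78/((8*(⅕) + 1) + 208) = 78/((8/5 + 1) + 208) = 78/(13/5 + 208) = 78/(1053/5) = 78*(5/1053) = 10/27 ≈ 0.37037)
p/475 - 385/U(16) = (10/27)/475 - 385/16 = (10/27)*(1/475) - 385*1/16 = 2/2565 - 385/16 = -987493/41040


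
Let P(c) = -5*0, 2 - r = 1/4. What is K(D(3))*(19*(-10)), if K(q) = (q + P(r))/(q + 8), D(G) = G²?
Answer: -1710/17 ≈ -100.59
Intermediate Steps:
r = 7/4 (r = 2 - 1/4 = 2 - 1*¼ = 2 - ¼ = 7/4 ≈ 1.7500)
P(c) = 0
K(q) = q/(8 + q) (K(q) = (q + 0)/(q + 8) = q/(8 + q))
K(D(3))*(19*(-10)) = (3²/(8 + 3²))*(19*(-10)) = (9/(8 + 9))*(-190) = (9/17)*(-190) = -1710/17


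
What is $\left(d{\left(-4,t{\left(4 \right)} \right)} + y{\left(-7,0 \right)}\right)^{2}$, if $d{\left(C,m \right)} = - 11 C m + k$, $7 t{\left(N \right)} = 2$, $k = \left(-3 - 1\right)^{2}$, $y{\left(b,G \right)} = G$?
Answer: $\frac{40000}{49} \approx 816.33$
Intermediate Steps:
$k = 16$ ($k = \left(-4\right)^{2} = 16$)
$t{\left(N \right)} = \frac{2}{7}$ ($t{\left(N \right)} = \frac{1}{7} \cdot 2 = \frac{2}{7}$)
$d{\left(C,m \right)} = 16 - 11 C m$ ($d{\left(C,m \right)} = - 11 C m + 16 = 16 - 11 C m$)
$\left(d{\left(-4,t{\left(4 \right)} \right)} + y{\left(-7,0 \right)}\right)^{2} = \left(\left(16 - \left(-44\right) \frac{2}{7}\right) + 0\right)^{2} = \left(\left(16 + \frac{88}{7}\right) + 0\right)^{2} = \left(\frac{200}{7} + 0\right)^{2} = \left(\frac{200}{7}\right)^{2} = \frac{40000}{49}$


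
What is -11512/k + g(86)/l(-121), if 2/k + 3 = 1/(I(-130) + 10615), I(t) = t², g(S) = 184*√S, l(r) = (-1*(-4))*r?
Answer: 475123264/27515 - 46*√86/121 ≈ 17264.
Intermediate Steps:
l(r) = 4*r
k = -27515/41272 (k = 2/(-3 + 1/((-130)² + 10615)) = 2/(-3 + 1/(16900 + 10615)) = 2/(-3 + 1/27515) = 2/(-82544/27515) = 2*(-27515/82544) = -27515/41272 ≈ -0.66667)
-11512/k + g(86)/l(-121) = -11512/(-27515/41272) + (184*√86)/((4*(-121))) = -11512*(-41272/27515) + (184*√86)/(-484) = 475123264/27515 + (184*√86)*(-1/484) = 475123264/27515 - 46*√86/121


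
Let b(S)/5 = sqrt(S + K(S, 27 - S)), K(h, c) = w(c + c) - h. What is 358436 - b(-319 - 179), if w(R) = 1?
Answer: 358431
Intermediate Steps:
K(h, c) = 1 - h
b(S) = 5 (b(S) = 5*sqrt(S + (1 - S)) = 5*sqrt(1) = 5*1 = 5)
358436 - b(-319 - 179) = 358436 - 1*5 = 358436 - 5 = 358431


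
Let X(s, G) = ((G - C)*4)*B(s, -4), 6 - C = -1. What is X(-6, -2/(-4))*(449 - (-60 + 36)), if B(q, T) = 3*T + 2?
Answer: 122980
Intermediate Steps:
C = 7 (C = 6 - 1*(-1) = 6 + 1 = 7)
B(q, T) = 2 + 3*T
X(s, G) = 280 - 40*G (X(s, G) = ((G - 1*7)*4)*(2 + 3*(-4)) = ((G - 7)*4)*(2 - 12) = ((-7 + G)*4)*(-10) = (-28 + 4*G)*(-10) = 280 - 40*G)
X(-6, -2/(-4))*(449 - (-60 + 36)) = (280 - (-80)/(-4))*(449 - (-60 + 36)) = (280 - (-80)*(-1)/4)*(449 - 1*(-24)) = (280 - 40*½)*(449 + 24) = (280 - 20)*473 = 260*473 = 122980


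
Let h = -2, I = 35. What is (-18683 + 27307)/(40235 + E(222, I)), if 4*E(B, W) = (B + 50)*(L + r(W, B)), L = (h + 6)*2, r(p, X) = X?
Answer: 8624/55875 ≈ 0.15434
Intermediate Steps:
L = 8 (L = (-2 + 6)*2 = 4*2 = 8)
E(B, W) = (8 + B)*(50 + B)/4 (E(B, W) = ((B + 50)*(8 + B))/4 = ((50 + B)*(8 + B))/4 = ((8 + B)*(50 + B))/4 = (8 + B)*(50 + B)/4)
(-18683 + 27307)/(40235 + E(222, I)) = (-18683 + 27307)/(40235 + (100 + (¼)*222² + (29/2)*222)) = 8624/(40235 + (100 + (¼)*49284 + 3219)) = 8624/(40235 + (100 + 12321 + 3219)) = 8624/(40235 + 15640) = 8624/55875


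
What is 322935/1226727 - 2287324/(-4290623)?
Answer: 1397171482351/1754474360307 ≈ 0.79635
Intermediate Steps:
322935/1226727 - 2287324/(-4290623) = 322935*(1/1226727) - 2287324*(-1/4290623) = 107645/408909 + 2287324/4290623 = 1397171482351/1754474360307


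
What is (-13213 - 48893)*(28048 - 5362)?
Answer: -1408936716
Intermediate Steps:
(-13213 - 48893)*(28048 - 5362) = -62106*22686 = -1408936716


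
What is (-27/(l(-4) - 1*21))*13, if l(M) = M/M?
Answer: 351/20 ≈ 17.550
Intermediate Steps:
l(M) = 1
(-27/(l(-4) - 1*21))*13 = (-27/(1 - 1*21))*13 = (-27/(1 - 21))*13 = (-27/(-20))*13 = -1/20*(-27)*13 = (27/20)*13 = 351/20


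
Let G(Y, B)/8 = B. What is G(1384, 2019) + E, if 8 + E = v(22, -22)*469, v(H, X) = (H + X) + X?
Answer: 5826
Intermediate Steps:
v(H, X) = H + 2*X
G(Y, B) = 8*B
E = -10326 (E = -8 + (22 + 2*(-22))*469 = -8 + (22 - 44)*469 = -8 - 22*469 = -8 - 10318 = -10326)
G(1384, 2019) + E = 8*2019 - 10326 = 16152 - 10326 = 5826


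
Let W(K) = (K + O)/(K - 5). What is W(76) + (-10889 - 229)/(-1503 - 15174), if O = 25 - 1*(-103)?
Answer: 754/213 ≈ 3.5399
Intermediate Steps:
O = 128 (O = 25 + 103 = 128)
W(K) = (128 + K)/(-5 + K) (W(K) = (K + 128)/(K - 5) = (128 + K)/(-5 + K))
W(76) + (-10889 - 229)/(-1503 - 15174) = (128 + 76)/(-5 + 76) + (-10889 - 229)/(-1503 - 15174) = 204/71 - 11118/(-16677) = (1/71)*204 - 11118*(-1/16677) = 204/71 + 2/3 = 754/213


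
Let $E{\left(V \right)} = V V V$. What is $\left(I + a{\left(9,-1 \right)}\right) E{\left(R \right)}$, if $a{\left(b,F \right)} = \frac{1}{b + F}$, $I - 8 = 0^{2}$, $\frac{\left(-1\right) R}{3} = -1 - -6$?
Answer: $- \frac{219375}{8} \approx -27422.0$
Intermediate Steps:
$R = -15$ ($R = - 3 \left(-1 - -6\right) = - 3 \left(-1 + 6\right) = \left(-3\right) 5 = -15$)
$E{\left(V \right)} = V^{3}$ ($E{\left(V \right)} = V^{2} V = V^{3}$)
$I = 8$ ($I = 8 + 0^{2} = 8 + 0 = 8$)
$a{\left(b,F \right)} = \frac{1}{F + b}$
$\left(I + a{\left(9,-1 \right)}\right) E{\left(R \right)} = \left(8 + \frac{1}{-1 + 9}\right) \left(-15\right)^{3} = \left(8 + \frac{1}{8}\right) \left(-3375\right) = \frac{65}{8} \left(-3375\right) = - \frac{219375}{8}$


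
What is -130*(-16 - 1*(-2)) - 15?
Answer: 1805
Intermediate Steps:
-130*(-16 - 1*(-2)) - 15 = -130*(-16 + 2) - 15 = -130*(-14) - 15 = 1820 - 15 = 1805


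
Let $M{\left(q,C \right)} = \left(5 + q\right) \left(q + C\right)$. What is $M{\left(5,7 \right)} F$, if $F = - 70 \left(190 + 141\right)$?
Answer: $-2780400$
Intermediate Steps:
$M{\left(q,C \right)} = \left(5 + q\right) \left(C + q\right)$
$F = -23170$ ($F = \left(-70\right) 331 = -23170$)
$M{\left(5,7 \right)} F = \left(5^{2} + 5 \cdot 7 + 5 \cdot 5 + 7 \cdot 5\right) \left(-23170\right) = \left(25 + 35 + 25 + 35\right) \left(-23170\right) = 120 \left(-23170\right) = -2780400$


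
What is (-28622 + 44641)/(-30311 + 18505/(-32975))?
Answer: -105645305/199904746 ≈ -0.52848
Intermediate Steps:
(-28622 + 44641)/(-30311 + 18505/(-32975)) = 16019/(-30311 + 18505*(-1/32975)) = 16019/(-30311 - 3701/6595) = 16019/(-199904746/6595) = 16019*(-6595/199904746) = -105645305/199904746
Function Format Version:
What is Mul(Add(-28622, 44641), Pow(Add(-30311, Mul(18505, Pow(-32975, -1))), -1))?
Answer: Rational(-105645305, 199904746) ≈ -0.52848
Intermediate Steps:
Mul(Add(-28622, 44641), Pow(Add(-30311, Mul(18505, Pow(-32975, -1))), -1)) = Mul(16019, Pow(Add(-30311, Mul(18505, Rational(-1, 32975))), -1)) = Mul(16019, Pow(Add(-30311, Rational(-3701, 6595)), -1)) = Mul(16019, Pow(Rational(-199904746, 6595), -1)) = Mul(16019, Rational(-6595, 199904746)) = Rational(-105645305, 199904746)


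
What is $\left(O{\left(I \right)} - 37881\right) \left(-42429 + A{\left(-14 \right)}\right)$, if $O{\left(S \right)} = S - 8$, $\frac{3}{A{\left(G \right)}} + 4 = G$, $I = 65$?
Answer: $1604840800$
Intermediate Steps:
$A{\left(G \right)} = \frac{3}{-4 + G}$
$O{\left(S \right)} = -8 + S$
$\left(O{\left(I \right)} - 37881\right) \left(-42429 + A{\left(-14 \right)}\right) = \left(\left(-8 + 65\right) - 37881\right) \left(-42429 + \frac{3}{-4 - 14}\right) = \left(57 - 37881\right) \left(-42429 + \frac{3}{-18}\right) = - 37824 \left(-42429 + 3 \left(- \frac{1}{18}\right)\right) = - 37824 \left(-42429 - \frac{1}{6}\right) = \left(-37824\right) \left(- \frac{254575}{6}\right) = 1604840800$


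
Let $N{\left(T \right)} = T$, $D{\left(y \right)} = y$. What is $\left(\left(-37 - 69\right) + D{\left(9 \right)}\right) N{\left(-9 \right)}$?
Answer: $873$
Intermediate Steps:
$\left(\left(-37 - 69\right) + D{\left(9 \right)}\right) N{\left(-9 \right)} = \left(\left(-37 - 69\right) + 9\right) \left(-9\right) = \left(-106 + 9\right) \left(-9\right) = \left(-97\right) \left(-9\right) = 873$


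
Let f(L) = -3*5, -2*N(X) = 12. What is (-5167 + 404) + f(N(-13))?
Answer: -4778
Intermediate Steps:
N(X) = -6 (N(X) = -1/2*12 = -6)
f(L) = -15
(-5167 + 404) + f(N(-13)) = (-5167 + 404) - 15 = -4763 - 15 = -4778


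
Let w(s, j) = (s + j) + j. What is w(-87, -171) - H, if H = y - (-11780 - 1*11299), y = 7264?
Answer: -30772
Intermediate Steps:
H = 30343 (H = 7264 - (-11780 - 1*11299) = 7264 - (-11780 - 11299) = 7264 - 1*(-23079) = 7264 + 23079 = 30343)
w(s, j) = s + 2*j (w(s, j) = (j + s) + j = s + 2*j)
w(-87, -171) - H = (-87 + 2*(-171)) - 1*30343 = (-87 - 342) - 30343 = -429 - 30343 = -30772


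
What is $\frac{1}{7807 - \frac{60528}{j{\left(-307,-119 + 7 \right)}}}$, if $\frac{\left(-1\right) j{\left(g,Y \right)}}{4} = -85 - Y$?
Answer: $\frac{9}{75307} \approx 0.00011951$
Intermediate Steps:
$j{\left(g,Y \right)} = 340 + 4 Y$ ($j{\left(g,Y \right)} = - 4 \left(-85 - Y\right) = 340 + 4 Y$)
$\frac{1}{7807 - \frac{60528}{j{\left(-307,-119 + 7 \right)}}} = \frac{1}{7807 - \frac{60528}{340 + 4 \left(-119 + 7\right)}} = \frac{1}{7807 - \frac{60528}{340 + 4 \left(-112\right)}} = \frac{1}{7807 - \frac{60528}{340 - 448}} = \frac{1}{7807 - \frac{60528}{-108}} = \frac{1}{7807 - - \frac{5044}{9}} = \frac{1}{7807 + \frac{5044}{9}} = \frac{1}{\frac{75307}{9}} = \frac{9}{75307}$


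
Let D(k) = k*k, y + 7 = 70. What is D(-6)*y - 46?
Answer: 2222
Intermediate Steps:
y = 63 (y = -7 + 70 = 63)
D(k) = k**2
D(-6)*y - 46 = (-6)**2*63 - 46 = 36*63 - 46 = 2268 - 46 = 2222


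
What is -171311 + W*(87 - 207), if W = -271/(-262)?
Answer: -22458001/131 ≈ -1.7144e+5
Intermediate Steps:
W = 271/262 (W = -271*(-1/262) = 271/262 ≈ 1.0344)
-171311 + W*(87 - 207) = -171311 + 271*(87 - 207)/262 = -171311 + (271/262)*(-120) = -171311 - 16260/131 = -22458001/131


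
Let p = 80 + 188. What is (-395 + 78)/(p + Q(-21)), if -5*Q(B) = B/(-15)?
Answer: -7925/6693 ≈ -1.1841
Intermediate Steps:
p = 268
Q(B) = B/75 (Q(B) = -B/(5*(-15)) = -B*(-1)/(5*15) = -(-1)*B/75 = B/75)
(-395 + 78)/(p + Q(-21)) = (-395 + 78)/(268 + (1/75)*(-21)) = -317/(268 - 7/25) = -317/6693/25 = -317*25/6693 = -7925/6693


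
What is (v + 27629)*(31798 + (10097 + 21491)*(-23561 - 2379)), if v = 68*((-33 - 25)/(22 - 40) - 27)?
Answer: -191819766088498/9 ≈ -2.1313e+13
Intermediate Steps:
v = -14552/9 (v = 68*(-58/(-18) - 27) = 68*(-58*(-1/18) - 27) = 68*(29/9 - 27) = 68*(-214/9) = -14552/9 ≈ -1616.9)
(v + 27629)*(31798 + (10097 + 21491)*(-23561 - 2379)) = (-14552/9 + 27629)*(31798 + (10097 + 21491)*(-23561 - 2379)) = 234109*(31798 + 31588*(-25940))/9 = 234109*(31798 - 819392720)/9 = (234109/9)*(-819360922) = -191819766088498/9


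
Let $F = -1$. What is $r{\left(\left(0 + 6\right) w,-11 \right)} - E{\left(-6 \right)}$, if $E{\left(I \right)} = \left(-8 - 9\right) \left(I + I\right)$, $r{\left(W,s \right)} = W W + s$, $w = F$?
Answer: $-179$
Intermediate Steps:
$w = -1$
$r{\left(W,s \right)} = s + W^{2}$ ($r{\left(W,s \right)} = W^{2} + s = s + W^{2}$)
$E{\left(I \right)} = - 34 I$ ($E{\left(I \right)} = - 17 \cdot 2 I = - 34 I$)
$r{\left(\left(0 + 6\right) w,-11 \right)} - E{\left(-6 \right)} = \left(-11 + \left(\left(0 + 6\right) \left(-1\right)\right)^{2}\right) - \left(-34\right) \left(-6\right) = \left(-11 + \left(6 \left(-1\right)\right)^{2}\right) - 204 = \left(-11 + \left(-6\right)^{2}\right) - 204 = \left(-11 + 36\right) - 204 = 25 - 204 = -179$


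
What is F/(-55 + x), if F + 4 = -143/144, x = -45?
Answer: 719/14400 ≈ 0.049931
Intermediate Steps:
F = -719/144 (F = -4 - 143/144 = -719/144 ≈ -4.9931)
F/(-55 + x) = -719/(144*(-55 - 45)) = -719/144/(-100) = -719/144*(-1/100) = 719/14400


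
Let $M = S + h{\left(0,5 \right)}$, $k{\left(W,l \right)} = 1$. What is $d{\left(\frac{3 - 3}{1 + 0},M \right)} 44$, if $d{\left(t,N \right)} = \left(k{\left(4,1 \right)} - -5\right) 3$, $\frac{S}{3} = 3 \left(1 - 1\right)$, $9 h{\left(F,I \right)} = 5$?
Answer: $792$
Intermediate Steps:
$h{\left(F,I \right)} = \frac{5}{9}$ ($h{\left(F,I \right)} = \frac{1}{9} \cdot 5 = \frac{5}{9}$)
$S = 0$ ($S = 3 \cdot 3 \left(1 - 1\right) = 3 \cdot 3 \cdot 0 = 3 \cdot 0 = 0$)
$M = \frac{5}{9}$ ($M = 0 + \frac{5}{9} = \frac{5}{9} \approx 0.55556$)
$d{\left(t,N \right)} = 18$ ($d{\left(t,N \right)} = \left(1 - -5\right) 3 = \left(1 + 5\right) 3 = 6 \cdot 3 = 18$)
$d{\left(\frac{3 - 3}{1 + 0},M \right)} 44 = 18 \cdot 44 = 792$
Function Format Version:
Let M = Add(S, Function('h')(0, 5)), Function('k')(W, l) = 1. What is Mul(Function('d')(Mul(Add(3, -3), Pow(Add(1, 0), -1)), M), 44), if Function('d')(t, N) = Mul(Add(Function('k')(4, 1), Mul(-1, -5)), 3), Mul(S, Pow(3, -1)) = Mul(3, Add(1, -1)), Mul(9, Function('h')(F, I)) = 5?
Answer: 792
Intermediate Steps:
Function('h')(F, I) = Rational(5, 9) (Function('h')(F, I) = Mul(Rational(1, 9), 5) = Rational(5, 9))
S = 0 (S = Mul(3, Mul(3, Add(1, -1))) = Mul(3, Mul(3, 0)) = Mul(3, 0) = 0)
M = Rational(5, 9) (M = Add(0, Rational(5, 9)) = Rational(5, 9) ≈ 0.55556)
Function('d')(t, N) = 18 (Function('d')(t, N) = Mul(Add(1, Mul(-1, -5)), 3) = Mul(Add(1, 5), 3) = Mul(6, 3) = 18)
Mul(Function('d')(Mul(Add(3, -3), Pow(Add(1, 0), -1)), M), 44) = Mul(18, 44) = 792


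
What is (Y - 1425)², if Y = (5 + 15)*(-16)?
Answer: 3045025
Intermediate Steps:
Y = -320 (Y = 20*(-16) = -320)
(Y - 1425)² = (-320 - 1425)² = (-1745)² = 3045025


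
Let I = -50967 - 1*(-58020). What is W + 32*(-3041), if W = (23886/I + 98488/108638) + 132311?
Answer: 4470059471553/127703969 ≈ 35003.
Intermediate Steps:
I = 7053 (I = -50967 + 58020 = 7053)
W = 16897188102881/127703969 (W = (23886/7053 + 98488/108638) + 132311 = (23886*(1/7053) + 98488*(1/108638)) + 132311 = (7962/2351 + 49244/54319) + 132311 = 548260522/127703969 + 132311 = 16897188102881/127703969 ≈ 1.3232e+5)
W + 32*(-3041) = 16897188102881/127703969 + 32*(-3041) = 16897188102881/127703969 - 97312 = 4470059471553/127703969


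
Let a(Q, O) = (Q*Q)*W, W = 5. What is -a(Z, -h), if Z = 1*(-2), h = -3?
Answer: -20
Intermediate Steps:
Z = -2
a(Q, O) = 5*Q² (a(Q, O) = (Q*Q)*5 = Q²*5 = 5*Q²)
-a(Z, -h) = -5*(-2)² = -5*4 = -1*20 = -20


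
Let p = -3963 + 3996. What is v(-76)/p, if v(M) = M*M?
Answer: 5776/33 ≈ 175.03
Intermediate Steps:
v(M) = M**2
p = 33
v(-76)/p = (-76)**2/33 = 5776*(1/33) = 5776/33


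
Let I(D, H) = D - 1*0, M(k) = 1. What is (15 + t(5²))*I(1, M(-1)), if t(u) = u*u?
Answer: 640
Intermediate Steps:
t(u) = u²
I(D, H) = D (I(D, H) = D + 0 = D)
(15 + t(5²))*I(1, M(-1)) = (15 + (5²)²)*1 = (15 + 25²)*1 = (15 + 625)*1 = 640*1 = 640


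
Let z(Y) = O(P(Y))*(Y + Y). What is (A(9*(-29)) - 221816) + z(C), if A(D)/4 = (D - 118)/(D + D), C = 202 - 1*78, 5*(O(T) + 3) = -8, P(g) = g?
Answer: -290954834/1305 ≈ -2.2295e+5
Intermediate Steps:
O(T) = -23/5 (O(T) = -3 + (⅕)*(-8) = -3 - 8/5 = -23/5)
C = 124 (C = 202 - 78 = 124)
z(Y) = -46*Y/5 (z(Y) = -23*(Y + Y)/5 = -46*Y/5)
A(D) = 2*(-118 + D)/D (A(D) = 4*((D - 118)/(D + D)) = 4*((-118 + D)/((2*D))) = 4*((-118 + D)*(1/(2*D))) = 4*((-118 + D)/(2*D)) = 2*(-118 + D)/D)
(A(9*(-29)) - 221816) + z(C) = ((2 - 236/(9*(-29))) - 221816) - 46/5*124 = ((2 - 236/(-261)) - 221816) - 5704/5 = ((2 - 236*(-1/261)) - 221816) - 5704/5 = ((2 + 236/261) - 221816) - 5704/5 = (758/261 - 221816) - 5704/5 = -57893218/261 - 5704/5 = -290954834/1305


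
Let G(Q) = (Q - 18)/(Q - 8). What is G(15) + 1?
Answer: 4/7 ≈ 0.57143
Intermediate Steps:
G(Q) = (-18 + Q)/(-8 + Q)
G(15) + 1 = (-18 + 15)/(-8 + 15) + 1 = -3/7 + 1 = 4/7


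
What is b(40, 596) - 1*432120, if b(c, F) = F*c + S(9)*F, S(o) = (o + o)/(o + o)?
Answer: -407684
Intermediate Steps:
S(o) = 1 (S(o) = (2*o)/((2*o)) = (2*o)*(1/(2*o)) = 1)
b(c, F) = F + F*c (b(c, F) = F*c + 1*F = F*c + F = F + F*c)
b(40, 596) - 1*432120 = 596*(1 + 40) - 1*432120 = 596*41 - 432120 = 24436 - 432120 = -407684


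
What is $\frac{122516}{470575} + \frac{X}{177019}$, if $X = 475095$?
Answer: $\frac{245255489429}{83300715925} \approx 2.9442$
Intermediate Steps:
$\frac{122516}{470575} + \frac{X}{177019} = \frac{122516}{470575} + \frac{475095}{177019} = \frac{245255489429}{83300715925}$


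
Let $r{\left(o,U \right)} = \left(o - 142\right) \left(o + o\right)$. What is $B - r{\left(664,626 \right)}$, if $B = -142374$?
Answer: $-835590$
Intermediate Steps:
$r{\left(o,U \right)} = 2 o \left(-142 + o\right)$ ($r{\left(o,U \right)} = \left(-142 + o\right) 2 o = 2 o \left(-142 + o\right)$)
$B - r{\left(664,626 \right)} = -142374 - 2 \cdot 664 \left(-142 + 664\right) = -142374 - 2 \cdot 664 \cdot 522 = -142374 - 693216 = -835590$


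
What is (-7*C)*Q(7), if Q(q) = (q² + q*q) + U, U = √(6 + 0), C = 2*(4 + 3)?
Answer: -9604 - 98*√6 ≈ -9844.0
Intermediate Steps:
C = 14 (C = 2*7 = 14)
U = √6 ≈ 2.4495
Q(q) = √6 + 2*q² (Q(q) = (q² + q*q) + √6 = (q² + q²) + √6 = 2*q² + √6 = √6 + 2*q²)
(-7*C)*Q(7) = (-7*14)*(√6 + 2*7²) = -98*(√6 + 2*49) = -98*(√6 + 98) = -98*(98 + √6) = -9604 - 98*√6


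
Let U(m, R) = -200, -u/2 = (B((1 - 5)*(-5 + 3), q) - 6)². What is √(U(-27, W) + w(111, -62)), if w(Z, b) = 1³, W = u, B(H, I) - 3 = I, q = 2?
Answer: I*√199 ≈ 14.107*I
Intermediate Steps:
B(H, I) = 3 + I
u = -2 (u = -2*((3 + 2) - 6)² = -2*(5 - 6)² = -2*(-1)² = -2*1 = -2)
W = -2
w(Z, b) = 1
√(U(-27, W) + w(111, -62)) = √(-200 + 1) = √(-199) = I*√199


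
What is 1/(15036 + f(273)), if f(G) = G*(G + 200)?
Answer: 1/144165 ≈ 6.9365e-6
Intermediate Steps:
f(G) = G*(200 + G)
1/(15036 + f(273)) = 1/(15036 + 273*(200 + 273)) = 1/(15036 + 273*473) = 1/(15036 + 129129) = 1/144165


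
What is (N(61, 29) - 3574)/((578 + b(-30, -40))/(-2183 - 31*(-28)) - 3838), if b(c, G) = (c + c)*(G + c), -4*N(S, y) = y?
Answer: 6279125/6735664 ≈ 0.93222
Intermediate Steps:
N(S, y) = -y/4
b(c, G) = 2*c*(G + c) (b(c, G) = (2*c)*(G + c) = 2*c*(G + c))
(N(61, 29) - 3574)/((578 + b(-30, -40))/(-2183 - 31*(-28)) - 3838) = (-¼*29 - 3574)/((578 + 2*(-30)*(-40 - 30))/(-2183 - 31*(-28)) - 3838) = (-29/4 - 3574)/((578 + 2*(-30)*(-70))/(-2183 + 868) - 3838) = -14325/(4*((578 + 4200)/(-1315) - 3838)) = -14325/(4*(4778*(-1/1315) - 3838)) = -14325/(4*(-4778/1315 - 3838)) = -14325/(4*(-5051748/1315)) = -14325/4*(-1315/5051748) = 6279125/6735664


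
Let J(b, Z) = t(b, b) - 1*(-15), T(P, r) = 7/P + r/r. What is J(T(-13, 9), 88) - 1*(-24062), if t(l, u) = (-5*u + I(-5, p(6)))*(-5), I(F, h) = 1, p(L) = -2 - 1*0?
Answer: 313086/13 ≈ 24084.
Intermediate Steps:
p(L) = -2 (p(L) = -2 + 0 = -2)
T(P, r) = 1 + 7/P (T(P, r) = 7/P + 1 = 1 + 7/P)
t(l, u) = -5 + 25*u (t(l, u) = (-5*u + 1)*(-5) = (1 - 5*u)*(-5) = -5 + 25*u)
J(b, Z) = 10 + 25*b (J(b, Z) = (-5 + 25*b) - 1*(-15) = (-5 + 25*b) + 15 = 10 + 25*b)
J(T(-13, 9), 88) - 1*(-24062) = (10 + 25*((7 - 13)/(-13))) - 1*(-24062) = (10 + 25*(-1/13*(-6))) + 24062 = (10 + 25*(6/13)) + 24062 = (10 + 150/13) + 24062 = 280/13 + 24062 = 313086/13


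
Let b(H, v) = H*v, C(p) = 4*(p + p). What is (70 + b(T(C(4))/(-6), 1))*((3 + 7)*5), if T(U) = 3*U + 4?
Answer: 8000/3 ≈ 2666.7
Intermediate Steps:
C(p) = 8*p (C(p) = 4*(2*p) = 8*p)
T(U) = 4 + 3*U
(70 + b(T(C(4))/(-6), 1))*((3 + 7)*5) = (70 + ((4 + 3*(8*4))/(-6))*1)*((3 + 7)*5) = (70 + ((4 + 3*32)*(-⅙))*1)*(10*5) = (70 + ((4 + 96)*(-⅙))*1)*50 = (70 + (100*(-⅙))*1)*50 = (70 - 50/3*1)*50 = (70 - 50/3)*50 = (160/3)*50 = 8000/3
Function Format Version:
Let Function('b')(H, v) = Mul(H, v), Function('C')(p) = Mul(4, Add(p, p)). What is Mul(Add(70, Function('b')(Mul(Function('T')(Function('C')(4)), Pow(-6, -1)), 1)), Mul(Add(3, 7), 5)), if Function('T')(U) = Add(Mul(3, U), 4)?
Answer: Rational(8000, 3) ≈ 2666.7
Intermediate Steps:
Function('C')(p) = Mul(8, p) (Function('C')(p) = Mul(4, Mul(2, p)) = Mul(8, p))
Function('T')(U) = Add(4, Mul(3, U))
Mul(Add(70, Function('b')(Mul(Function('T')(Function('C')(4)), Pow(-6, -1)), 1)), Mul(Add(3, 7), 5)) = Mul(Add(70, Mul(Mul(Add(4, Mul(3, Mul(8, 4))), Pow(-6, -1)), 1)), Mul(Add(3, 7), 5)) = Mul(Add(70, Mul(Mul(Add(4, Mul(3, 32)), Rational(-1, 6)), 1)), Mul(10, 5)) = Mul(Add(70, Mul(Mul(Add(4, 96), Rational(-1, 6)), 1)), 50) = Mul(Add(70, Mul(Mul(100, Rational(-1, 6)), 1)), 50) = Mul(Add(70, Mul(Rational(-50, 3), 1)), 50) = Mul(Add(70, Rational(-50, 3)), 50) = Mul(Rational(160, 3), 50) = Rational(8000, 3)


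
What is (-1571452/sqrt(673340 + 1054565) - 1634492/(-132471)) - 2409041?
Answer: -319126435819/132471 - 1571452*sqrt(1727905)/1727905 ≈ -2.4102e+6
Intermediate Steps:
(-1571452/sqrt(673340 + 1054565) - 1634492/(-132471)) - 2409041 = (-1571452*sqrt(1727905)/1727905 - 1634492*(-1/132471)) - 2409041 = (-1571452*sqrt(1727905)/1727905 + 1634492/132471) - 2409041 = (1634492/132471 - 1571452*sqrt(1727905)/1727905) - 2409041 = -319126435819/132471 - 1571452*sqrt(1727905)/1727905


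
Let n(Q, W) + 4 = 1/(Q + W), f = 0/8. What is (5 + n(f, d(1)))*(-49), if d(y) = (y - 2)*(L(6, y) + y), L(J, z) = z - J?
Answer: -245/4 ≈ -61.250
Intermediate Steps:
d(y) = (-6 + 2*y)*(-2 + y) (d(y) = (y - 2)*((y - 1*6) + y) = (-2 + y)*((y - 6) + y) = (-2 + y)*((-6 + y) + y) = (-2 + y)*(-6 + 2*y) = (-6 + 2*y)*(-2 + y))
f = 0 (f = 0*(⅛) = 0)
n(Q, W) = -4 + 1/(Q + W)
(5 + n(f, d(1)))*(-49) = (5 + (1 - 4*0 - 4*(12 - 10*1 + 2*1²))/(0 + (12 - 10*1 + 2*1²)))*(-49) = (5 + (1 + 0 - 4*(12 - 10 + 2*1))/(0 + (12 - 10 + 2*1)))*(-49) = (5 + (1 + 0 - 4*(12 - 10 + 2))/(0 + (12 - 10 + 2)))*(-49) = (5 + (1 + 0 - 4*4)/(0 + 4))*(-49) = (5 + (1 + 0 - 16)/4)*(-49) = (5 + (¼)*(-15))*(-49) = (5 - 15/4)*(-49) = (5/4)*(-49) = -245/4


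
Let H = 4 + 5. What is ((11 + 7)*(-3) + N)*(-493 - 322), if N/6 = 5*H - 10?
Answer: -127140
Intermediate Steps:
H = 9
N = 210 (N = 6*(5*9 - 10) = 6*(45 - 10) = 6*35 = 210)
((11 + 7)*(-3) + N)*(-493 - 322) = ((11 + 7)*(-3) + 210)*(-493 - 322) = (18*(-3) + 210)*(-815) = (-54 + 210)*(-815) = 156*(-815) = -127140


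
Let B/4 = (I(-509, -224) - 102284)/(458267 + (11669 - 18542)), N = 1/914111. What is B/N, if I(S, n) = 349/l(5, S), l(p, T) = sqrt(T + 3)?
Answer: -186997859048/225697 - 29002249*I*sqrt(506)/5191031 ≈ -8.2854e+5 - 125.68*I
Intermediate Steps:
N = 1/914111 ≈ 1.0940e-6
l(p, T) = sqrt(3 + T)
I(S, n) = 349/sqrt(3 + S) (I(S, n) = 349/(sqrt(3 + S)) = 349/sqrt(3 + S))
B = -204568/225697 - 349*I*sqrt(506)/57101341 (B = 4*((349/sqrt(3 - 509) - 102284)/(458267 + (11669 - 18542))) = 4*((349/sqrt(-506) - 102284)/(458267 - 6873)) = 4*((349*(-I*sqrt(506)/506) - 102284)/451394) = 4*((-349*I*sqrt(506)/506 - 102284)*(1/451394)) = 4*((-102284 - 349*I*sqrt(506)/506)*(1/451394)) = 4*(-51142/225697 - 349*I*sqrt(506)/228405364) = -204568/225697 - 349*I*sqrt(506)/57101341 ≈ -0.90638 - 0.00013748*I)
B/N = (-204568/225697 - 349*I*sqrt(506)/57101341)/(1/914111) = (-204568/225697 - 349*I*sqrt(506)/57101341)*914111 = -186997859048/225697 - 29002249*I*sqrt(506)/5191031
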